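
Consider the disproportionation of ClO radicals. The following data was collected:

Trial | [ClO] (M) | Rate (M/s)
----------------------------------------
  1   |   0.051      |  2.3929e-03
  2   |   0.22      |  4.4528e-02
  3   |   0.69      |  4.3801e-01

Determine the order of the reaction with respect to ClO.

second order (2)

Step 1: Compare trials to find order n where rate₂/rate₁ = ([ClO]₂/[ClO]₁)^n
Step 2: rate₂/rate₁ = 4.4528e-02/2.3929e-03 = 18.61
Step 3: [ClO]₂/[ClO]₁ = 0.22/0.051 = 4.314
Step 4: n = ln(18.61)/ln(4.314) = 2.00 ≈ 2
Step 5: The reaction is second order in ClO.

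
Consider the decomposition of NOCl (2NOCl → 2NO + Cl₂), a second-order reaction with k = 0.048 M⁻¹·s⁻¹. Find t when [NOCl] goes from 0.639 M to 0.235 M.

56.05 s

Step 1: For second-order: t = (1/[NOCl] - 1/[NOCl]₀)/k
Step 2: t = (1/0.235 - 1/0.639)/0.048
Step 3: t = (4.255 - 1.565)/0.048
Step 4: t = 2.69/0.048 = 56.05 s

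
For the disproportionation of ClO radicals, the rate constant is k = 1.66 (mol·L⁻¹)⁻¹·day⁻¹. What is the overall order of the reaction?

second order (2)

Step 1: The units of k for an nth-order reaction are (concentration)^(1-n)·(time)⁻¹.
Step 2: Here k has units (mol·L⁻¹)⁻¹·day⁻¹, so the concentration exponent is -1.
Step 3: 1 - n = -1 ⇒ n = 2. The reaction is second order.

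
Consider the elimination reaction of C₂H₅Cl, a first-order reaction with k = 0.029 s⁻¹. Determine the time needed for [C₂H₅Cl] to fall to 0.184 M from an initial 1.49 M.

72.12 s

Step 1: For first-order: t = ln([C₂H₅Cl]₀/[C₂H₅Cl])/k
Step 2: t = ln(1.49/0.184)/0.029
Step 3: t = ln(8.098)/0.029
Step 4: t = 2.092/0.029 = 72.12 s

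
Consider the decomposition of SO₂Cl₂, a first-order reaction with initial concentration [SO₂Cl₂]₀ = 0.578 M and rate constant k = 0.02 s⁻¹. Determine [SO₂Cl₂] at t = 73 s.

0.1342 M

Step 1: For a first-order reaction: [SO₂Cl₂] = [SO₂Cl₂]₀ × e^(-kt)
Step 2: [SO₂Cl₂] = 0.578 × e^(-0.02 × 73)
Step 3: [SO₂Cl₂] = 0.578 × e^(-1.46)
Step 4: [SO₂Cl₂] = 0.578 × 0.232236 = 0.1342 M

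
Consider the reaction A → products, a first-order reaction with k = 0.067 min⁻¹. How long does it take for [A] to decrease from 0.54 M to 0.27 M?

10.35 min

Step 1: For first-order: t = ln([A]₀/[A])/k
Step 2: t = ln(0.54/0.27)/0.067
Step 3: t = ln(2)/0.067
Step 4: t = 0.6931/0.067 = 10.35 min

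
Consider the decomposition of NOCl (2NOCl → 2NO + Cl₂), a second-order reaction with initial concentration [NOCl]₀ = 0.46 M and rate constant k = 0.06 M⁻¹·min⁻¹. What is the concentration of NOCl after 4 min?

0.4143 M

Step 1: For a second-order reaction: 1/[NOCl] = 1/[NOCl]₀ + kt
Step 2: 1/[NOCl] = 1/0.46 + 0.06 × 4
Step 3: 1/[NOCl] = 2.174 + 0.24 = 2.414
Step 4: [NOCl] = 1/2.414 = 0.4143 M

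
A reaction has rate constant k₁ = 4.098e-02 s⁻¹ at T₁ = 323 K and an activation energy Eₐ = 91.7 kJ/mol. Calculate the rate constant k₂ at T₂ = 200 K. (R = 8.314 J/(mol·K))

3.105e-11 s⁻¹

Step 1: Use the two-temperature Arrhenius form: ln(k₂/k₁) = -Eₐ/R × (1/T₂ - 1/T₁)
Step 2: Convert Eₐ to J/mol: 91.7 kJ/mol = 91700 J/mol
Step 3: 1/T₂ - 1/T₁ = 1/200 - 1/323 = 1.904025e-03 K⁻¹
Step 4: ln(k₂/k₁) = -91700/8.314 × 1.904025e-03 = -21.00061
Step 5: k₂ = k₁ × exp(-21.00061) = 4.098e-02 × 7.57794e-10 = 3.105e-11 s⁻¹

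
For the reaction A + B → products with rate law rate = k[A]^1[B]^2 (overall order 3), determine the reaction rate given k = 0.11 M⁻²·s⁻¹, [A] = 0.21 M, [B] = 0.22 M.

0.001118 M/s

Step 1: The rate law is rate = k[A]^1[B]^2, overall order = 1+2 = 3
Step 2: Substitute values: rate = 0.11 × (0.21)^1 × (0.22)^2
Step 3: rate = 0.11 × 0.21 × 0.0484 = 0.00111804 M/s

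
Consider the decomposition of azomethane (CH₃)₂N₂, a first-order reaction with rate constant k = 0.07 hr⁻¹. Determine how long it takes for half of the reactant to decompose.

9.902 hr

Step 1: For a first-order reaction, t₁/₂ = ln(2)/k
Step 2: t₁/₂ = ln(2)/0.07
Step 3: t₁/₂ = 0.6931/0.07 = 9.902 hr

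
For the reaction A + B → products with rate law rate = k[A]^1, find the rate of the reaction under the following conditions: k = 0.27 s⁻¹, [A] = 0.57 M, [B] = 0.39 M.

0.1539 M/s

Step 1: The rate law is rate = k[A]^1
Step 2: Note that the rate does not depend on [B] (zero order in B).
Step 3: rate = 0.27 × (0.57)^1 = 0.1539 M/s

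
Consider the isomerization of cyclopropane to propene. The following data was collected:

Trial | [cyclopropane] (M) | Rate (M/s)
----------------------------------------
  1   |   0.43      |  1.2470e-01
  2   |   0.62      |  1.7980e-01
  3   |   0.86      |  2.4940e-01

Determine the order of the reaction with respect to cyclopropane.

first order (1)

Step 1: Compare trials to find order n where rate₂/rate₁ = ([cyclopropane]₂/[cyclopropane]₁)^n
Step 2: rate₂/rate₁ = 1.7980e-01/1.2470e-01 = 1.442
Step 3: [cyclopropane]₂/[cyclopropane]₁ = 0.62/0.43 = 1.442
Step 4: n = ln(1.442)/ln(1.442) = 1.00 ≈ 1
Step 5: The reaction is first order in cyclopropane.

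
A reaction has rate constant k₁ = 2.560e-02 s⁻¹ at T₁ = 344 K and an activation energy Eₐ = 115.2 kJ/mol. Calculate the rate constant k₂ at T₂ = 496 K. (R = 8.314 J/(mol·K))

5.876e+03 s⁻¹

Step 1: Use the two-temperature Arrhenius form: ln(k₂/k₁) = -Eₐ/R × (1/T₂ - 1/T₁)
Step 2: Convert Eₐ to J/mol: 115.2 kJ/mol = 115200 J/mol
Step 3: 1/T₂ - 1/T₁ = 1/496 - 1/344 = -8.908477e-04 K⁻¹
Step 4: ln(k₂/k₁) = -115200/8.314 × -8.908477e-04 = 12.34372
Step 5: k₂ = k₁ × exp(12.34372) = 2.560e-02 × 2.29514e+05 = 5.876e+03 s⁻¹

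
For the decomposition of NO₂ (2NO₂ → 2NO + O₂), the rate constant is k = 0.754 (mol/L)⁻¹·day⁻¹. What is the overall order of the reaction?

second order (2)

Step 1: The units of k for an nth-order reaction are (concentration)^(1-n)·(time)⁻¹.
Step 2: Here k has units (mol/L)⁻¹·day⁻¹, so the concentration exponent is -1.
Step 3: 1 - n = -1 ⇒ n = 2. The reaction is second order.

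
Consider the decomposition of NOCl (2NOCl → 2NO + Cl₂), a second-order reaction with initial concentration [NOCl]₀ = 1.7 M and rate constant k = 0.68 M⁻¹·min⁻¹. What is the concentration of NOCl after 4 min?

0.3023 M

Step 1: For a second-order reaction: 1/[NOCl] = 1/[NOCl]₀ + kt
Step 2: 1/[NOCl] = 1/1.7 + 0.68 × 4
Step 3: 1/[NOCl] = 0.5882 + 2.72 = 3.308
Step 4: [NOCl] = 1/3.308 = 0.3023 M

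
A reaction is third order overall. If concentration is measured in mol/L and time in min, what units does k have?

(mol/L)⁻²·min⁻¹

Step 1: For overall order n, rate = k × (concentration)^n.
Step 2: Rate has units mol/L·min⁻¹; concentration term has units (mol/L)^3.
Step 3: k = rate / (concentration)^n, so units of k = (mol/L)^(1-3)·min⁻¹ = (mol/L)⁻²·min⁻¹.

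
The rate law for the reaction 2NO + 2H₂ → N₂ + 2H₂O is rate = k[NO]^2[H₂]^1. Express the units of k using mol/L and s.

(mol/L)⁻²·s⁻¹

Step 1: Overall order = 2 + 1 = 3.
Step 2: rate has units mol/L·s⁻¹; [NO]^2[H₂]^1 has units (mol/L)^3.
Step 3: k = rate/([NO]^2[H₂]^1), so units of k = (mol/L)^(1-3)·s⁻¹ = (mol/L)⁻²·s⁻¹.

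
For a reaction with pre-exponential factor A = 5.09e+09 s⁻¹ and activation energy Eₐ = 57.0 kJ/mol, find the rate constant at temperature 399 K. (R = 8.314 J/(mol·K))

1.76e+02 s⁻¹

Step 1: Use the Arrhenius equation: k = A × exp(-Eₐ/RT)
Step 2: Convert Eₐ to J/mol: 57.0 kJ/mol = 57000 J/mol
Step 3: Calculate the exponent: -Eₐ/(RT) = -57000/(8.314 × 399) = -17.18272
Step 4: k = 5.09e+09 × exp(-17.18272)
Step 5: k = 5.09e+09 × 3.44857e-08 = 1.7553e+02 s⁻¹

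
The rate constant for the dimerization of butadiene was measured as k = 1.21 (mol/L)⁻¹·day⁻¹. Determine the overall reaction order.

second order (2)

Step 1: The units of k for an nth-order reaction are (concentration)^(1-n)·(time)⁻¹.
Step 2: Here k has units (mol/L)⁻¹·day⁻¹, so the concentration exponent is -1.
Step 3: 1 - n = -1 ⇒ n = 2. The reaction is second order.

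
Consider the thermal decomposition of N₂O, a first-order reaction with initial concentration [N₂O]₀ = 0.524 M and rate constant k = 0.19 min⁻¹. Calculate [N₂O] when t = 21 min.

0.009694 M

Step 1: For a first-order reaction: [N₂O] = [N₂O]₀ × e^(-kt)
Step 2: [N₂O] = 0.524 × e^(-0.19 × 21)
Step 3: [N₂O] = 0.524 × e^(-3.99)
Step 4: [N₂O] = 0.524 × 0.0184997 = 0.009694 M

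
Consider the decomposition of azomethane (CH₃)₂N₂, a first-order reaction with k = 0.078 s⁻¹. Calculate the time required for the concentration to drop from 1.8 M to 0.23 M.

26.38 s

Step 1: For first-order: t = ln([azomethane]₀/[azomethane])/k
Step 2: t = ln(1.8/0.23)/0.078
Step 3: t = ln(7.826)/0.078
Step 4: t = 2.057/0.078 = 26.38 s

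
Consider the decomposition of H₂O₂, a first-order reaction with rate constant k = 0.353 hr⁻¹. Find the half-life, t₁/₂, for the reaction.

1.964 hr

Step 1: For a first-order reaction, t₁/₂ = ln(2)/k
Step 2: t₁/₂ = ln(2)/0.353
Step 3: t₁/₂ = 0.6931/0.353 = 1.964 hr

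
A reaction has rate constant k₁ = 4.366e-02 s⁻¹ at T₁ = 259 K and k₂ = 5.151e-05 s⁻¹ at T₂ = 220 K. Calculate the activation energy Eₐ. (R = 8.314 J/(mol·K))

81.9 kJ/mol

Step 1: Use the two-temperature Arrhenius form: ln(k₂/k₁) = -Eₐ/R × (1/T₂ - 1/T₁)
Step 2: ln(k₂/k₁) = ln(5.151e-05/4.366e-02) = ln(0.0011798) = -6.74241
Step 3: 1/T₂ - 1/T₁ = 1/220 - 1/259 = 6.844507e-04 K⁻¹
Step 4: Eₐ = -R × ln(k₂/k₁) / (1/T₂ - 1/T₁) = -8.314 × -6.74241 / 6.844507e-04
Step 5: Eₐ = 8.1900e+04 J/mol = 81.9 kJ/mol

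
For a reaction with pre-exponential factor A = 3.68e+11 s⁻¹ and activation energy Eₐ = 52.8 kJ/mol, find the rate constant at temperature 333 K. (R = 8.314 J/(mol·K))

1.92e+03 s⁻¹

Step 1: Use the Arrhenius equation: k = A × exp(-Eₐ/RT)
Step 2: Convert Eₐ to J/mol: 52.8 kJ/mol = 52800 J/mol
Step 3: Calculate the exponent: -Eₐ/(RT) = -52800/(8.314 × 333) = -19.07127
Step 4: k = 3.68e+11 × exp(-19.07127)
Step 5: k = 3.68e+11 × 5.21738e-09 = 1.9200e+03 s⁻¹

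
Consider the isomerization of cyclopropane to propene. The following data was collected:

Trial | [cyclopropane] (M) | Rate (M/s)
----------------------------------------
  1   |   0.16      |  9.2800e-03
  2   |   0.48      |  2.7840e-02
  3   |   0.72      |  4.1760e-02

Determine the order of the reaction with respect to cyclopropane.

first order (1)

Step 1: Compare trials to find order n where rate₂/rate₁ = ([cyclopropane]₂/[cyclopropane]₁)^n
Step 2: rate₂/rate₁ = 2.7840e-02/9.2800e-03 = 3
Step 3: [cyclopropane]₂/[cyclopropane]₁ = 0.48/0.16 = 3
Step 4: n = ln(3)/ln(3) = 1.00 ≈ 1
Step 5: The reaction is first order in cyclopropane.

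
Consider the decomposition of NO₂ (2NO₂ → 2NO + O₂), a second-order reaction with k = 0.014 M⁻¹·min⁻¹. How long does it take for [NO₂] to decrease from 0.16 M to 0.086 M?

384.1 min

Step 1: For second-order: t = (1/[NO₂] - 1/[NO₂]₀)/k
Step 2: t = (1/0.086 - 1/0.16)/0.014
Step 3: t = (11.63 - 6.25)/0.014
Step 4: t = 5.378/0.014 = 384.1 min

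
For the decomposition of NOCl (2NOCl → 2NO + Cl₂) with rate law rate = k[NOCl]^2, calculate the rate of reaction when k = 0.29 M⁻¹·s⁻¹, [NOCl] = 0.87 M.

0.2195 M/s

Step 1: Identify the rate law: rate = k[NOCl]^2
Step 2: Substitute values: rate = 0.29 × (0.87)^2
Step 3: Calculate: rate = 0.29 × 0.7569 = 0.219501 M/s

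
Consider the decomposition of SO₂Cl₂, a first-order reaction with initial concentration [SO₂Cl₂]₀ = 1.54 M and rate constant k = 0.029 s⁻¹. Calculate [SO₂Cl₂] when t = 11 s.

1.119 M

Step 1: For a first-order reaction: [SO₂Cl₂] = [SO₂Cl₂]₀ × e^(-kt)
Step 2: [SO₂Cl₂] = 1.54 × e^(-0.029 × 11)
Step 3: [SO₂Cl₂] = 1.54 × e^(-0.319)
Step 4: [SO₂Cl₂] = 1.54 × 0.726876 = 1.119 M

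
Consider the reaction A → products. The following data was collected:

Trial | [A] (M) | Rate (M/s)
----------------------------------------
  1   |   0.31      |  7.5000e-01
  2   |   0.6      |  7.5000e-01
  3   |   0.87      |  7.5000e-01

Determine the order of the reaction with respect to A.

zeroth order (0)

Step 1: Compare trials - when concentration changes, rate stays constant.
Step 2: rate₂/rate₁ = 7.5000e-01/7.5000e-01 = 1
Step 3: [A]₂/[A]₁ = 0.6/0.31 = 1.935
Step 4: Since rate ratio ≈ (conc ratio)^0, the reaction is zeroth order.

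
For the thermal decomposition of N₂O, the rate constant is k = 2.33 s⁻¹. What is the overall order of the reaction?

first order (1)

Step 1: The units of k for an nth-order reaction are (concentration)^(1-n)·(time)⁻¹.
Step 2: Here k has units s⁻¹, so the concentration exponent is 0.
Step 3: 1 - n = 0 ⇒ n = 1. The reaction is first order.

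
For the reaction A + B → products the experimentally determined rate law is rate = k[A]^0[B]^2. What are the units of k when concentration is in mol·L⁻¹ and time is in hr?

(mol·L⁻¹)⁻¹·hr⁻¹

Step 1: Overall order = 0 + 2 = 2.
Step 2: rate has units mol·L⁻¹·hr⁻¹; [A]^0[B]^2 has units (mol·L⁻¹)^2.
Step 3: k = rate/([A]^0[B]^2), so units of k = (mol·L⁻¹)^(1-2)·hr⁻¹ = (mol·L⁻¹)⁻¹·hr⁻¹.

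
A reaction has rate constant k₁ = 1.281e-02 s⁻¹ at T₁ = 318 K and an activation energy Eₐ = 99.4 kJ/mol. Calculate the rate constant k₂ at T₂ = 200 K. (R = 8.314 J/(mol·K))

2.979e-12 s⁻¹

Step 1: Use the two-temperature Arrhenius form: ln(k₂/k₁) = -Eₐ/R × (1/T₂ - 1/T₁)
Step 2: Convert Eₐ to J/mol: 99.4 kJ/mol = 99400 J/mol
Step 3: 1/T₂ - 1/T₁ = 1/200 - 1/318 = 1.855346e-03 K⁻¹
Step 4: ln(k₂/k₁) = -99400/8.314 × 1.855346e-03 = -22.18203
Step 5: k₂ = k₁ × exp(-22.18203) = 1.281e-02 × 2.32523e-10 = 2.979e-12 s⁻¹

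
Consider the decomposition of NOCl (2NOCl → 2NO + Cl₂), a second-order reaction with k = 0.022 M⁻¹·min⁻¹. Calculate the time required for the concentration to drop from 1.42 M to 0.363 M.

93.21 min

Step 1: For second-order: t = (1/[NOCl] - 1/[NOCl]₀)/k
Step 2: t = (1/0.363 - 1/1.42)/0.022
Step 3: t = (2.755 - 0.7042)/0.022
Step 4: t = 2.051/0.022 = 93.21 min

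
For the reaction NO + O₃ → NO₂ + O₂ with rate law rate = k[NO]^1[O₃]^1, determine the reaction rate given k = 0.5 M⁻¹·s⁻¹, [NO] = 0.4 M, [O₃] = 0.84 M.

0.168 M/s

Step 1: The rate law is rate = k[NO]^1[O₃]^1
Step 2: Substitute: rate = 0.5 × (0.4)^1 × (0.84)^1
Step 3: rate = 0.5 × 0.4 × 0.84 = 0.168 M/s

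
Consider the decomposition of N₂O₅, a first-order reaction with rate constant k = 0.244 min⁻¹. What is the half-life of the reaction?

2.841 min

Step 1: For a first-order reaction, t₁/₂ = ln(2)/k
Step 2: t₁/₂ = ln(2)/0.244
Step 3: t₁/₂ = 0.6931/0.244 = 2.841 min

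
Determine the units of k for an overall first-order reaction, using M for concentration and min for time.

min⁻¹

Step 1: For overall order n, rate = k × (concentration)^n.
Step 2: Rate has units M·min⁻¹; concentration term has units M^1.
Step 3: k = rate / (concentration)^n, so units of k = M^(1-1)·min⁻¹ = min⁻¹.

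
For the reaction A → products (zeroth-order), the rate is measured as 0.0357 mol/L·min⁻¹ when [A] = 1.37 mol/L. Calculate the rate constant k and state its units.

0.0357 mol/L·min⁻¹

Step 1: For a zeroth-order reaction, rate = k (independent of concentration).
Step 2: k = rate = 0.0357 mol/L·min⁻¹.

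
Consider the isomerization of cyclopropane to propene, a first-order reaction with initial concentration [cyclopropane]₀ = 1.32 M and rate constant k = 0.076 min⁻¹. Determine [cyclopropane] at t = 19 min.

0.3115 M

Step 1: For a first-order reaction: [cyclopropane] = [cyclopropane]₀ × e^(-kt)
Step 2: [cyclopropane] = 1.32 × e^(-0.076 × 19)
Step 3: [cyclopropane] = 1.32 × e^(-1.444)
Step 4: [cyclopropane] = 1.32 × 0.235982 = 0.3115 M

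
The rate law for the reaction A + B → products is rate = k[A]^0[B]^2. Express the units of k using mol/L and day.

(mol/L)⁻¹·day⁻¹

Step 1: Overall order = 0 + 2 = 2.
Step 2: rate has units mol/L·day⁻¹; [A]^0[B]^2 has units (mol/L)^2.
Step 3: k = rate/([A]^0[B]^2), so units of k = (mol/L)^(1-2)·day⁻¹ = (mol/L)⁻¹·day⁻¹.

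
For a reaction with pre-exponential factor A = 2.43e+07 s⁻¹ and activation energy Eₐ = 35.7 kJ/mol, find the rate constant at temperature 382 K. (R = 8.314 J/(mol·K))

3.19e+02 s⁻¹

Step 1: Use the Arrhenius equation: k = A × exp(-Eₐ/RT)
Step 2: Convert Eₐ to J/mol: 35.7 kJ/mol = 35700 J/mol
Step 3: Calculate the exponent: -Eₐ/(RT) = -35700/(8.314 × 382) = -11.24074
Step 4: k = 2.43e+07 × exp(-11.24074)
Step 5: k = 2.43e+07 × 1.31283e-05 = 3.1902e+02 s⁻¹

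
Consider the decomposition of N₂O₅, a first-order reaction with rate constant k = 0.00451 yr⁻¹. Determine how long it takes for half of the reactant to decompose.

153.7 yr

Step 1: For a first-order reaction, t₁/₂ = ln(2)/k
Step 2: t₁/₂ = ln(2)/0.00451
Step 3: t₁/₂ = 0.6931/0.00451 = 153.7 yr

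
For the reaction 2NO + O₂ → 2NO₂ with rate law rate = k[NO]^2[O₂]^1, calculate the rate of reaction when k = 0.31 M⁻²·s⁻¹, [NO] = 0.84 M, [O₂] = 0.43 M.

0.09406 M/s

Step 1: The rate law is rate = k[NO]^2[O₂]^1
Step 2: Substitute: rate = 0.31 × (0.84)^2 × (0.43)^1
Step 3: rate = 0.31 × 0.7056 × 0.43 = 0.0940565 M/s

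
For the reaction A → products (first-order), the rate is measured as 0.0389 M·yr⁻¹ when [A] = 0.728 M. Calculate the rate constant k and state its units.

0.05343 yr⁻¹

Step 1: rate = k[A]^1, so k = rate / [A]^1.
Step 2: k = 0.0389 / (0.728)^1 = 0.0389 / 0.728.
Step 3: k = 0.05343 yr⁻¹.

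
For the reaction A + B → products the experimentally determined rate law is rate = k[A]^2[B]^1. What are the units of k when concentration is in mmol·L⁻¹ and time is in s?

(mmol·L⁻¹)⁻²·s⁻¹

Step 1: Overall order = 2 + 1 = 3.
Step 2: rate has units mmol·L⁻¹·s⁻¹; [A]^2[B]^1 has units (mmol·L⁻¹)^3.
Step 3: k = rate/([A]^2[B]^1), so units of k = (mmol·L⁻¹)^(1-3)·s⁻¹ = (mmol·L⁻¹)⁻²·s⁻¹.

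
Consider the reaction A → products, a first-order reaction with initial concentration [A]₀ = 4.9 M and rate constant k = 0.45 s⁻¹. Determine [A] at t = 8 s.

0.1339 M

Step 1: For a first-order reaction: [A] = [A]₀ × e^(-kt)
Step 2: [A] = 4.9 × e^(-0.45 × 8)
Step 3: [A] = 4.9 × e^(-3.6)
Step 4: [A] = 4.9 × 0.0273237 = 0.1339 M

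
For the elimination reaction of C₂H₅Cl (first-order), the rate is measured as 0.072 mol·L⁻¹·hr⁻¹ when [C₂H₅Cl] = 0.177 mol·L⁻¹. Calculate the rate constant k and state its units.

0.4068 hr⁻¹

Step 1: rate = k[C₂H₅Cl]^1, so k = rate / [C₂H₅Cl]^1.
Step 2: k = 0.072 / (0.177)^1 = 0.072 / 0.177.
Step 3: k = 0.4068 hr⁻¹.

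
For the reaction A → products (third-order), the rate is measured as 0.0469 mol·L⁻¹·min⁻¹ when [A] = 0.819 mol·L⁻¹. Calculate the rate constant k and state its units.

0.08537 (mol·L⁻¹)⁻²·min⁻¹

Step 1: rate = k[A]^3, so k = rate / [A]^3.
Step 2: k = 0.0469 / (0.819)^3 = 0.0469 / 0.5494.
Step 3: k = 0.08537 (mol·L⁻¹)⁻²·min⁻¹.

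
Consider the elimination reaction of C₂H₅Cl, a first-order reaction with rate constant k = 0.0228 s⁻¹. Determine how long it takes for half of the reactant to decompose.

30.4 s

Step 1: For a first-order reaction, t₁/₂ = ln(2)/k
Step 2: t₁/₂ = ln(2)/0.0228
Step 3: t₁/₂ = 0.6931/0.0228 = 30.4 s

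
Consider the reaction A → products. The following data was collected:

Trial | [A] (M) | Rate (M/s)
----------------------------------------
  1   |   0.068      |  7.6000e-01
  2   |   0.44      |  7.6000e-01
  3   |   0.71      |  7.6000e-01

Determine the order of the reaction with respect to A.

zeroth order (0)

Step 1: Compare trials - when concentration changes, rate stays constant.
Step 2: rate₂/rate₁ = 7.6000e-01/7.6000e-01 = 1
Step 3: [A]₂/[A]₁ = 0.44/0.068 = 6.471
Step 4: Since rate ratio ≈ (conc ratio)^0, the reaction is zeroth order.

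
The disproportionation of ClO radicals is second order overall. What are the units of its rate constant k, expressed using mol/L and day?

(mol/L)⁻¹·day⁻¹

Step 1: For overall order n, rate = k × (concentration)^n.
Step 2: Rate has units mol/L·day⁻¹; concentration term has units (mol/L)^2.
Step 3: k = rate / (concentration)^n, so units of k = (mol/L)^(1-2)·day⁻¹ = (mol/L)⁻¹·day⁻¹.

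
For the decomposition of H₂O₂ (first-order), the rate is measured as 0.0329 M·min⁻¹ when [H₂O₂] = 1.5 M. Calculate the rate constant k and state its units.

0.02193 min⁻¹

Step 1: rate = k[H₂O₂]^1, so k = rate / [H₂O₂]^1.
Step 2: k = 0.0329 / (1.5)^1 = 0.0329 / 1.5.
Step 3: k = 0.02193 min⁻¹.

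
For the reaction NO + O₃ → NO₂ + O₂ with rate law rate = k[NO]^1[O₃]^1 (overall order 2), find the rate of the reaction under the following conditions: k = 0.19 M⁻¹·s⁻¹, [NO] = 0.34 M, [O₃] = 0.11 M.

0.007106 M/s

Step 1: The rate law is rate = k[NO]^1[O₃]^1, overall order = 1+1 = 2
Step 2: Substitute values: rate = 0.19 × (0.34)^1 × (0.11)^1
Step 3: rate = 0.19 × 0.34 × 0.11 = 0.007106 M/s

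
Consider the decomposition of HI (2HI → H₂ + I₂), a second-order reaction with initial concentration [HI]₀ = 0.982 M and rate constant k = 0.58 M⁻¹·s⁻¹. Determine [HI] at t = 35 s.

0.04691 M

Step 1: For a second-order reaction: 1/[HI] = 1/[HI]₀ + kt
Step 2: 1/[HI] = 1/0.982 + 0.58 × 35
Step 3: 1/[HI] = 1.018 + 20.3 = 21.32
Step 4: [HI] = 1/21.32 = 0.04691 M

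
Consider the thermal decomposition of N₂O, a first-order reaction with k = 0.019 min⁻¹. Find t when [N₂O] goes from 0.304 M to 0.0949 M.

61.27 min

Step 1: For first-order: t = ln([N₂O]₀/[N₂O])/k
Step 2: t = ln(0.304/0.0949)/0.019
Step 3: t = ln(3.203)/0.019
Step 4: t = 1.164/0.019 = 61.27 min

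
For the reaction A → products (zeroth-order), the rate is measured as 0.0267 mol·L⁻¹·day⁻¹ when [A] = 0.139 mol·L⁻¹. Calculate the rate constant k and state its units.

0.0267 mol·L⁻¹·day⁻¹

Step 1: For a zeroth-order reaction, rate = k (independent of concentration).
Step 2: k = rate = 0.0267 mol·L⁻¹·day⁻¹.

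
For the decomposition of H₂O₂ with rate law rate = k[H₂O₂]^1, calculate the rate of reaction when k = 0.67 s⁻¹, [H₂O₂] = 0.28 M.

0.1876 M/s

Step 1: Identify the rate law: rate = k[H₂O₂]^1
Step 2: Substitute values: rate = 0.67 × (0.28)^1
Step 3: Calculate: rate = 0.67 × 0.28 = 0.1876 M/s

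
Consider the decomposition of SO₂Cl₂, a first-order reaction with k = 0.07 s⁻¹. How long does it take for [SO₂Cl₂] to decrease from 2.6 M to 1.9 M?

4.481 s

Step 1: For first-order: t = ln([SO₂Cl₂]₀/[SO₂Cl₂])/k
Step 2: t = ln(2.6/1.9)/0.07
Step 3: t = ln(1.368)/0.07
Step 4: t = 0.3137/0.07 = 4.481 s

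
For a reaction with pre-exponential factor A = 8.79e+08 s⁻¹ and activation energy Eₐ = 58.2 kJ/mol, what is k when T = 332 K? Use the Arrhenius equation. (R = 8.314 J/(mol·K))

6.12e-01 s⁻¹

Step 1: Use the Arrhenius equation: k = A × exp(-Eₐ/RT)
Step 2: Convert Eₐ to J/mol: 58.2 kJ/mol = 58200 J/mol
Step 3: Calculate the exponent: -Eₐ/(RT) = -58200/(8.314 × 332) = -21.08506
Step 4: k = 8.79e+08 × exp(-21.08506)
Step 5: k = 8.79e+08 × 6.96426e-10 = 6.1216e-01 s⁻¹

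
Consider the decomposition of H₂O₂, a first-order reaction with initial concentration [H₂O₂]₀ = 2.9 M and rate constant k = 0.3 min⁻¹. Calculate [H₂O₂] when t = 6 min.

0.4794 M

Step 1: For a first-order reaction: [H₂O₂] = [H₂O₂]₀ × e^(-kt)
Step 2: [H₂O₂] = 2.9 × e^(-0.3 × 6)
Step 3: [H₂O₂] = 2.9 × e^(-1.8)
Step 4: [H₂O₂] = 2.9 × 0.165299 = 0.4794 M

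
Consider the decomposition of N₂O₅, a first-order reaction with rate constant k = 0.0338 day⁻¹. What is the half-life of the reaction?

20.51 day

Step 1: For a first-order reaction, t₁/₂ = ln(2)/k
Step 2: t₁/₂ = ln(2)/0.0338
Step 3: t₁/₂ = 0.6931/0.0338 = 20.51 day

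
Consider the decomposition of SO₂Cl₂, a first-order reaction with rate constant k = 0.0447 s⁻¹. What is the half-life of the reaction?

15.51 s

Step 1: For a first-order reaction, t₁/₂ = ln(2)/k
Step 2: t₁/₂ = ln(2)/0.0447
Step 3: t₁/₂ = 0.6931/0.0447 = 15.51 s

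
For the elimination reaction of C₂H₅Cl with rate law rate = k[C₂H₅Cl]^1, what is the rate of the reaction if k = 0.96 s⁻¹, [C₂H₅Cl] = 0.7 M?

0.672 M/s

Step 1: Identify the rate law: rate = k[C₂H₅Cl]^1
Step 2: Substitute values: rate = 0.96 × (0.7)^1
Step 3: Calculate: rate = 0.96 × 0.7 = 0.672 M/s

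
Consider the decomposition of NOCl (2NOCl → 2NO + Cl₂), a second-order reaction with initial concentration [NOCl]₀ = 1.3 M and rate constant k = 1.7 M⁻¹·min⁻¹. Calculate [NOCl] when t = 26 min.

0.02224 M

Step 1: For a second-order reaction: 1/[NOCl] = 1/[NOCl]₀ + kt
Step 2: 1/[NOCl] = 1/1.3 + 1.7 × 26
Step 3: 1/[NOCl] = 0.7692 + 44.2 = 44.97
Step 4: [NOCl] = 1/44.97 = 0.02224 M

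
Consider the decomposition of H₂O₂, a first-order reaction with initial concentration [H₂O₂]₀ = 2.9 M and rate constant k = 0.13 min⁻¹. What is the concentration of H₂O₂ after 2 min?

2.236 M

Step 1: For a first-order reaction: [H₂O₂] = [H₂O₂]₀ × e^(-kt)
Step 2: [H₂O₂] = 2.9 × e^(-0.13 × 2)
Step 3: [H₂O₂] = 2.9 × e^(-0.26)
Step 4: [H₂O₂] = 2.9 × 0.771052 = 2.236 M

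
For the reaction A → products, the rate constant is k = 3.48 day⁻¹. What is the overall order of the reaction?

first order (1)

Step 1: The units of k for an nth-order reaction are (concentration)^(1-n)·(time)⁻¹.
Step 2: Here k has units day⁻¹, so the concentration exponent is 0.
Step 3: 1 - n = 0 ⇒ n = 1. The reaction is first order.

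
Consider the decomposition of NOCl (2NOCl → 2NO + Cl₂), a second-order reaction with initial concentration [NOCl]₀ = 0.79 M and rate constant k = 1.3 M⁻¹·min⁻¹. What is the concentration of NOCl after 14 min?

0.05137 M

Step 1: For a second-order reaction: 1/[NOCl] = 1/[NOCl]₀ + kt
Step 2: 1/[NOCl] = 1/0.79 + 1.3 × 14
Step 3: 1/[NOCl] = 1.266 + 18.2 = 19.47
Step 4: [NOCl] = 1/19.47 = 0.05137 M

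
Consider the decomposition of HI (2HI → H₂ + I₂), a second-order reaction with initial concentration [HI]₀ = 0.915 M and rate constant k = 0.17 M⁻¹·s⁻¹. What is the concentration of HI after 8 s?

0.4077 M

Step 1: For a second-order reaction: 1/[HI] = 1/[HI]₀ + kt
Step 2: 1/[HI] = 1/0.915 + 0.17 × 8
Step 3: 1/[HI] = 1.093 + 1.36 = 2.453
Step 4: [HI] = 1/2.453 = 0.4077 M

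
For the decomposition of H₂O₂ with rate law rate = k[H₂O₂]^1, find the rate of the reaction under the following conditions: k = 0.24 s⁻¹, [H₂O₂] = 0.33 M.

0.0792 M/s

Step 1: Identify the rate law: rate = k[H₂O₂]^1
Step 2: Substitute values: rate = 0.24 × (0.33)^1
Step 3: Calculate: rate = 0.24 × 0.33 = 0.0792 M/s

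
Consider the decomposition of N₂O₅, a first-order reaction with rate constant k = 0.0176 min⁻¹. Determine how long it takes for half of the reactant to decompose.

39.38 min

Step 1: For a first-order reaction, t₁/₂ = ln(2)/k
Step 2: t₁/₂ = ln(2)/0.0176
Step 3: t₁/₂ = 0.6931/0.0176 = 39.38 min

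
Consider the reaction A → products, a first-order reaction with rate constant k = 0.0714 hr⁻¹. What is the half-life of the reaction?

9.708 hr

Step 1: For a first-order reaction, t₁/₂ = ln(2)/k
Step 2: t₁/₂ = ln(2)/0.0714
Step 3: t₁/₂ = 0.6931/0.0714 = 9.708 hr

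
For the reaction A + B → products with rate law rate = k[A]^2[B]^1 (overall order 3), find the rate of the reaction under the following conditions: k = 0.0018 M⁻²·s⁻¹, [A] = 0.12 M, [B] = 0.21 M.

5.443e-06 M/s

Step 1: The rate law is rate = k[A]^2[B]^1, overall order = 2+1 = 3
Step 2: Substitute values: rate = 0.0018 × (0.12)^2 × (0.21)^1
Step 3: rate = 0.0018 × 0.0144 × 0.21 = 5.4432e-06 M/s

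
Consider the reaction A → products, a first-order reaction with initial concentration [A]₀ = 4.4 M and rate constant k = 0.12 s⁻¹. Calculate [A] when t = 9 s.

1.494 M

Step 1: For a first-order reaction: [A] = [A]₀ × e^(-kt)
Step 2: [A] = 4.4 × e^(-0.12 × 9)
Step 3: [A] = 4.4 × e^(-1.08)
Step 4: [A] = 4.4 × 0.339596 = 1.494 M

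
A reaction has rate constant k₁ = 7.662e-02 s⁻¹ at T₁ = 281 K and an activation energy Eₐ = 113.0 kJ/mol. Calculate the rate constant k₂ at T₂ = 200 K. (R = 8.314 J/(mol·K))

2.382e-10 s⁻¹

Step 1: Use the two-temperature Arrhenius form: ln(k₂/k₁) = -Eₐ/R × (1/T₂ - 1/T₁)
Step 2: Convert Eₐ to J/mol: 113.0 kJ/mol = 113000 J/mol
Step 3: 1/T₂ - 1/T₁ = 1/200 - 1/281 = 1.441281e-03 K⁻¹
Step 4: ln(k₂/k₁) = -113000/8.314 × 1.441281e-03 = -19.58922
Step 5: k₂ = k₁ × exp(-19.58922) = 7.662e-02 × 3.10821e-09 = 2.382e-10 s⁻¹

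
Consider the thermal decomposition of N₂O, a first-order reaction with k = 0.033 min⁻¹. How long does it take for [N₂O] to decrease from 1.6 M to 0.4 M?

42.01 min

Step 1: For first-order: t = ln([N₂O]₀/[N₂O])/k
Step 2: t = ln(1.6/0.4)/0.033
Step 3: t = ln(4)/0.033
Step 4: t = 1.386/0.033 = 42.01 min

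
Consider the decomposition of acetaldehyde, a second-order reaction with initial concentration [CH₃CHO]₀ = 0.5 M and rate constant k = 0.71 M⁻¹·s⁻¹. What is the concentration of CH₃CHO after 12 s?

0.09506 M

Step 1: For a second-order reaction: 1/[CH₃CHO] = 1/[CH₃CHO]₀ + kt
Step 2: 1/[CH₃CHO] = 1/0.5 + 0.71 × 12
Step 3: 1/[CH₃CHO] = 2 + 8.52 = 10.52
Step 4: [CH₃CHO] = 1/10.52 = 0.09506 M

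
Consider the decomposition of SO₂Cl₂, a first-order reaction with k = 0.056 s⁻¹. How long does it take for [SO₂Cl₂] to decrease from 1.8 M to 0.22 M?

37.53 s

Step 1: For first-order: t = ln([SO₂Cl₂]₀/[SO₂Cl₂])/k
Step 2: t = ln(1.8/0.22)/0.056
Step 3: t = ln(8.182)/0.056
Step 4: t = 2.102/0.056 = 37.53 s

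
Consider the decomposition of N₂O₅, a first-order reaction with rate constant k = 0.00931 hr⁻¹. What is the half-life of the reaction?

74.45 hr

Step 1: For a first-order reaction, t₁/₂ = ln(2)/k
Step 2: t₁/₂ = ln(2)/0.00931
Step 3: t₁/₂ = 0.6931/0.00931 = 74.45 hr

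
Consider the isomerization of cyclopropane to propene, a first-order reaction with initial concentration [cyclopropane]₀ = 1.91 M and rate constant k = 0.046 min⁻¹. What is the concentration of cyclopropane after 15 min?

0.958 M

Step 1: For a first-order reaction: [cyclopropane] = [cyclopropane]₀ × e^(-kt)
Step 2: [cyclopropane] = 1.91 × e^(-0.046 × 15)
Step 3: [cyclopropane] = 1.91 × e^(-0.69)
Step 4: [cyclopropane] = 1.91 × 0.501576 = 0.958 M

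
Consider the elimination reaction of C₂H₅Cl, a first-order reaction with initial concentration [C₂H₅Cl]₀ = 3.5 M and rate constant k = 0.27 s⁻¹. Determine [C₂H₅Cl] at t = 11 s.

0.1796 M

Step 1: For a first-order reaction: [C₂H₅Cl] = [C₂H₅Cl]₀ × e^(-kt)
Step 2: [C₂H₅Cl] = 3.5 × e^(-0.27 × 11)
Step 3: [C₂H₅Cl] = 3.5 × e^(-2.97)
Step 4: [C₂H₅Cl] = 3.5 × 0.0513033 = 0.1796 M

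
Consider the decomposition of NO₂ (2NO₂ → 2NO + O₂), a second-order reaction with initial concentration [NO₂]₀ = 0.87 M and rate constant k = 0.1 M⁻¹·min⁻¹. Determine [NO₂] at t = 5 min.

0.6063 M

Step 1: For a second-order reaction: 1/[NO₂] = 1/[NO₂]₀ + kt
Step 2: 1/[NO₂] = 1/0.87 + 0.1 × 5
Step 3: 1/[NO₂] = 1.149 + 0.5 = 1.649
Step 4: [NO₂] = 1/1.649 = 0.6063 M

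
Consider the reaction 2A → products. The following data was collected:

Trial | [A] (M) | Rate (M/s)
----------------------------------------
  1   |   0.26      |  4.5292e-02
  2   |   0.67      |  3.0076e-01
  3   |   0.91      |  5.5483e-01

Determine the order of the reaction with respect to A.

second order (2)

Step 1: Compare trials to find order n where rate₂/rate₁ = ([A]₂/[A]₁)^n
Step 2: rate₂/rate₁ = 3.0076e-01/4.5292e-02 = 6.641
Step 3: [A]₂/[A]₁ = 0.67/0.26 = 2.577
Step 4: n = ln(6.641)/ln(2.577) = 2.00 ≈ 2
Step 5: The reaction is second order in A.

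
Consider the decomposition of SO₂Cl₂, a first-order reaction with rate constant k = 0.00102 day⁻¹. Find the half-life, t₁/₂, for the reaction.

679.6 day

Step 1: For a first-order reaction, t₁/₂ = ln(2)/k
Step 2: t₁/₂ = ln(2)/0.00102
Step 3: t₁/₂ = 0.6931/0.00102 = 679.6 day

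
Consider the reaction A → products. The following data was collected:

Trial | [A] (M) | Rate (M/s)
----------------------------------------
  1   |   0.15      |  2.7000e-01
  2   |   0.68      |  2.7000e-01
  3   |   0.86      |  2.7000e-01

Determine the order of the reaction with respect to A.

zeroth order (0)

Step 1: Compare trials - when concentration changes, rate stays constant.
Step 2: rate₂/rate₁ = 2.7000e-01/2.7000e-01 = 1
Step 3: [A]₂/[A]₁ = 0.68/0.15 = 4.533
Step 4: Since rate ratio ≈ (conc ratio)^0, the reaction is zeroth order.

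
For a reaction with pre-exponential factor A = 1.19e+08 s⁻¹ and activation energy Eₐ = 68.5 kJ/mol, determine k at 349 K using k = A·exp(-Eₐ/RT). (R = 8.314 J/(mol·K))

6.65e-03 s⁻¹

Step 1: Use the Arrhenius equation: k = A × exp(-Eₐ/RT)
Step 2: Convert Eₐ to J/mol: 68.5 kJ/mol = 68500 J/mol
Step 3: Calculate the exponent: -Eₐ/(RT) = -68500/(8.314 × 349) = -23.60778
Step 4: k = 1.19e+08 × exp(-23.60778)
Step 5: k = 1.19e+08 × 5.58819e-11 = 6.6499e-03 s⁻¹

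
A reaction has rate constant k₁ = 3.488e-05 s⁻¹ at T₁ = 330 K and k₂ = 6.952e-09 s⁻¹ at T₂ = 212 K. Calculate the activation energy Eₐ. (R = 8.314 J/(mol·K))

42.0 kJ/mol

Step 1: Use the two-temperature Arrhenius form: ln(k₂/k₁) = -Eₐ/R × (1/T₂ - 1/T₁)
Step 2: ln(k₂/k₁) = ln(6.952e-09/3.488e-05) = ln(0.000199312) = -8.52064
Step 3: 1/T₂ - 1/T₁ = 1/212 - 1/330 = 1.686678e-03 K⁻¹
Step 4: Eₐ = -R × ln(k₂/k₁) / (1/T₂ - 1/T₁) = -8.314 × -8.52064 / 1.686678e-03
Step 5: Eₐ = 4.2000e+04 J/mol = 42.0 kJ/mol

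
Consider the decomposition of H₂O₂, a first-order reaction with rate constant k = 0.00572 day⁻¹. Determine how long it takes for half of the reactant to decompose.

121.2 day

Step 1: For a first-order reaction, t₁/₂ = ln(2)/k
Step 2: t₁/₂ = ln(2)/0.00572
Step 3: t₁/₂ = 0.6931/0.00572 = 121.2 day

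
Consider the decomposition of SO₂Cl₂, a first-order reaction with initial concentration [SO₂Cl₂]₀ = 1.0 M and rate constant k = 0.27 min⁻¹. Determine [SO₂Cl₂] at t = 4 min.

0.3396 M

Step 1: For a first-order reaction: [SO₂Cl₂] = [SO₂Cl₂]₀ × e^(-kt)
Step 2: [SO₂Cl₂] = 1.0 × e^(-0.27 × 4)
Step 3: [SO₂Cl₂] = 1.0 × e^(-1.08)
Step 4: [SO₂Cl₂] = 1.0 × 0.339596 = 0.3396 M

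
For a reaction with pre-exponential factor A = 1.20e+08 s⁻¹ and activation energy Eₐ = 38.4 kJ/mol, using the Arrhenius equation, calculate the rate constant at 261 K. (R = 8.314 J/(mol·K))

2.48e+00 s⁻¹

Step 1: Use the Arrhenius equation: k = A × exp(-Eₐ/RT)
Step 2: Convert Eₐ to J/mol: 38.4 kJ/mol = 38400 J/mol
Step 3: Calculate the exponent: -Eₐ/(RT) = -38400/(8.314 × 261) = -17.69623
Step 4: k = 1.20e+08 × exp(-17.69623)
Step 5: k = 1.20e+08 × 2.06360e-08 = 2.4763e+00 s⁻¹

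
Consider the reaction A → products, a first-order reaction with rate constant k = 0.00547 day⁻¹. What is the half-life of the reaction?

126.7 day

Step 1: For a first-order reaction, t₁/₂ = ln(2)/k
Step 2: t₁/₂ = ln(2)/0.00547
Step 3: t₁/₂ = 0.6931/0.00547 = 126.7 day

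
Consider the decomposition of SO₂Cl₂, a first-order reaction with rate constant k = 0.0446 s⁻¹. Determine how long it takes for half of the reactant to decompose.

15.54 s

Step 1: For a first-order reaction, t₁/₂ = ln(2)/k
Step 2: t₁/₂ = ln(2)/0.0446
Step 3: t₁/₂ = 0.6931/0.0446 = 15.54 s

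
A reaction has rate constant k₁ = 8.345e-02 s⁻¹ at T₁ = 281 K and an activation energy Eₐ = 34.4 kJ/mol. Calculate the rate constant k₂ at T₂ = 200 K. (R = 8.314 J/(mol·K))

2.146e-04 s⁻¹

Step 1: Use the two-temperature Arrhenius form: ln(k₂/k₁) = -Eₐ/R × (1/T₂ - 1/T₁)
Step 2: Convert Eₐ to J/mol: 34.4 kJ/mol = 34400 J/mol
Step 3: 1/T₂ - 1/T₁ = 1/200 - 1/281 = 1.441281e-03 K⁻¹
Step 4: ln(k₂/k₁) = -34400/8.314 × 1.441281e-03 = -5.96344
Step 5: k₂ = k₁ × exp(-5.96344) = 8.345e-02 × 2.57105e-03 = 2.146e-04 s⁻¹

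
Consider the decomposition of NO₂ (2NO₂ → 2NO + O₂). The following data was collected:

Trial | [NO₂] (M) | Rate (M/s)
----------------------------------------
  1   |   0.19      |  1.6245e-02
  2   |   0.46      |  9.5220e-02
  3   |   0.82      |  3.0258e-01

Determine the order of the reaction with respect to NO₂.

second order (2)

Step 1: Compare trials to find order n where rate₂/rate₁ = ([NO₂]₂/[NO₂]₁)^n
Step 2: rate₂/rate₁ = 9.5220e-02/1.6245e-02 = 5.861
Step 3: [NO₂]₂/[NO₂]₁ = 0.46/0.19 = 2.421
Step 4: n = ln(5.861)/ln(2.421) = 2.00 ≈ 2
Step 5: The reaction is second order in NO₂.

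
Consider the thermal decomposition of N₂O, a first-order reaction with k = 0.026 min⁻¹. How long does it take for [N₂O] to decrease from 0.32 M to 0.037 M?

82.98 min

Step 1: For first-order: t = ln([N₂O]₀/[N₂O])/k
Step 2: t = ln(0.32/0.037)/0.026
Step 3: t = ln(8.649)/0.026
Step 4: t = 2.157/0.026 = 82.98 min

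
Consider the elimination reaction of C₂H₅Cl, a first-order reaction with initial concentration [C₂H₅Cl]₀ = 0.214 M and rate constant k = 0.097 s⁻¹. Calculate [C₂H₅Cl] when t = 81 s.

8.283e-05 M

Step 1: For a first-order reaction: [C₂H₅Cl] = [C₂H₅Cl]₀ × e^(-kt)
Step 2: [C₂H₅Cl] = 0.214 × e^(-0.097 × 81)
Step 3: [C₂H₅Cl] = 0.214 × e^(-7.857)
Step 4: [C₂H₅Cl] = 0.214 × 0.000387033 = 8.283e-05 M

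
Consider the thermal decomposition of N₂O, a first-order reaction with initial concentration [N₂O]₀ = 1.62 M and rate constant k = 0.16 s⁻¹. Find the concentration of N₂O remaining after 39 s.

0.003159 M

Step 1: For a first-order reaction: [N₂O] = [N₂O]₀ × e^(-kt)
Step 2: [N₂O] = 1.62 × e^(-0.16 × 39)
Step 3: [N₂O] = 1.62 × e^(-6.24)
Step 4: [N₂O] = 1.62 × 0.00194986 = 0.003159 M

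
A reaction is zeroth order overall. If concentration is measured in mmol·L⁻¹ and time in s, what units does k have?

mmol·L⁻¹·s⁻¹

Step 1: For overall order n, rate = k × (concentration)^n.
Step 2: Rate has units mmol·L⁻¹·s⁻¹; concentration term has units (mmol·L⁻¹)^0.
Step 3: k = rate / (concentration)^n, so units of k = (mmol·L⁻¹)^(1-0)·s⁻¹ = mmol·L⁻¹·s⁻¹.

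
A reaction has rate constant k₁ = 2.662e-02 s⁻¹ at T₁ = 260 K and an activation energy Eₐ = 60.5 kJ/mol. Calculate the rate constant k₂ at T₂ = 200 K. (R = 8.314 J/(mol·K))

6.008e-06 s⁻¹

Step 1: Use the two-temperature Arrhenius form: ln(k₂/k₁) = -Eₐ/R × (1/T₂ - 1/T₁)
Step 2: Convert Eₐ to J/mol: 60.5 kJ/mol = 60500 J/mol
Step 3: 1/T₂ - 1/T₁ = 1/200 - 1/260 = 1.153846e-03 K⁻¹
Step 4: ln(k₂/k₁) = -60500/8.314 × 1.153846e-03 = -8.39640
Step 5: k₂ = k₁ × exp(-8.39640) = 2.662e-02 × 2.25678e-04 = 6.008e-06 s⁻¹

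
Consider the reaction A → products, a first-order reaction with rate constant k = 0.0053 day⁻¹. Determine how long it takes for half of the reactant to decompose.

130.8 day

Step 1: For a first-order reaction, t₁/₂ = ln(2)/k
Step 2: t₁/₂ = ln(2)/0.0053
Step 3: t₁/₂ = 0.6931/0.0053 = 130.8 day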